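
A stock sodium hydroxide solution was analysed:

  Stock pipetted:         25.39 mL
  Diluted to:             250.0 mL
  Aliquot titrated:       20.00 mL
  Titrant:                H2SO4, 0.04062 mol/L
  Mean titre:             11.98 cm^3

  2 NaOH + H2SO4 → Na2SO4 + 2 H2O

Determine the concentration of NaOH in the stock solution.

n(H2SO4) = 0.01198 × 0.04062 = 4.866 × 10^-4 mol
From the 2:1 ratio, n(NaOH) in the aliquot = 2/1 × 4.866 × 10^-4 = 9.733 × 10^-4 mol
[NaOH]_dilute = 9.733 × 10^-4 / 0.02000 = 0.04866 mol/L
Dilution factor = 250.0 / 25.39 = 9.846
[NaOH]_stock = 0.04866 × 9.846 = 0.4792 mol/L

0.4792 mol/L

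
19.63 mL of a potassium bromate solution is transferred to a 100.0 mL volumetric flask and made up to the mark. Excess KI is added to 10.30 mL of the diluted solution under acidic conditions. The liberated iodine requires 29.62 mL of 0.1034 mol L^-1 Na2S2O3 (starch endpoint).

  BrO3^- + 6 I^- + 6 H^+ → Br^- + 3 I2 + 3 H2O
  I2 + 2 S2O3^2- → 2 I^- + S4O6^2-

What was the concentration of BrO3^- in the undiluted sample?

0.2525 mol/L

n(S2O3^2-) = 0.02962 × 0.1034 = 3.063 × 10^-3 mol
n(I2) = n(S2O3^2-)/2 = 1.531 × 10^-3 mol
From the 1:3 ratio, n(BrO3^-) in the aliquot = 1/3 × 1.531 × 10^-3 = 5.105 × 10^-4 mol
[BrO3^-]_dilute = 5.105 × 10^-4 / 0.01030 = 0.04956 mol/L
[BrO3^-]_original = 0.04956 × 100.0/19.63 = 0.2525 mol/L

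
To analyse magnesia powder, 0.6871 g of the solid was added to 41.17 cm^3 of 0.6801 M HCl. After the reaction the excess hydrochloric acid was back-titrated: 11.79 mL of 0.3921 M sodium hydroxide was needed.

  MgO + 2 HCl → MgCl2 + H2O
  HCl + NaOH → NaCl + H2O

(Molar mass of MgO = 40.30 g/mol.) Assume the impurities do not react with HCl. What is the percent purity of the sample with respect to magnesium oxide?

68.56 %

n(HCl) added = 0.04117 × 0.6801 = 0.02800 mol
n(NaOH) used in back-titration = 0.01179 × 0.3921 = 4.623 × 10^-3 mol
n(HCl) left over = 4.623 × 10^-3 mol (1:1 ratio)
n(HCl) consumed by analyte = 0.02800 − 4.623 × 10^-3 = 0.02338 mol
From the 1:2 ratio, n(MgO) = 1/2 × 0.02338 = 0.01169 mol
mass of MgO = 0.01169 × 40.30 = 0.4710 g
% MgO = 0.4710 / 0.6871 × 100 = 68.56 %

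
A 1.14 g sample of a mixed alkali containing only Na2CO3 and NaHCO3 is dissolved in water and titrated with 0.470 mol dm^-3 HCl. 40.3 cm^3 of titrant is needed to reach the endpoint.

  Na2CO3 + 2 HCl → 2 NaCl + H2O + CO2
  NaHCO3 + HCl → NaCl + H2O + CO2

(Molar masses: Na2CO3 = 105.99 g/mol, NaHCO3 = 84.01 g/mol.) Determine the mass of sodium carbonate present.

0.771 g

n(HCl) = 0.0403 × 0.470 = 0.0189 mol
Let x = n(Na2CO3), y = n(NaHCO3).
Titrant: 2x + 1y = 0.0189;  mass: 105.99x + 84.01y = 1.14
Solving, x = 7.27 × 10^-3 mol, y = 4.39 × 10^-3 mol
mass of Na2CO3 = 7.27 × 10^-3 × 105.99 = 0.771 g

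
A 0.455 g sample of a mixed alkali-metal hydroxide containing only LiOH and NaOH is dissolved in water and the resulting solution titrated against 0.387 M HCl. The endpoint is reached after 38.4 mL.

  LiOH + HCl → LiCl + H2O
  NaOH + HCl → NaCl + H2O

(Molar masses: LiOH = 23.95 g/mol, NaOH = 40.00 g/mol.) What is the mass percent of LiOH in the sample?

n(HCl) = 0.0384 × 0.387 = 0.0149 mol
Let x = n(LiOH), y = n(NaOH).
Titrant: 1x + 1y = 0.0149;  mass: 23.95x + 40.00y = 0.455
Solving, x = 8.69 × 10^-3 mol, y = 6.17 × 10^-3 mol
mass of LiOH = 8.69 × 10^-3 × 23.95 = 0.208 g
% LiOH = 0.208 / 0.455 × 100 = 45.7 %

45.7 %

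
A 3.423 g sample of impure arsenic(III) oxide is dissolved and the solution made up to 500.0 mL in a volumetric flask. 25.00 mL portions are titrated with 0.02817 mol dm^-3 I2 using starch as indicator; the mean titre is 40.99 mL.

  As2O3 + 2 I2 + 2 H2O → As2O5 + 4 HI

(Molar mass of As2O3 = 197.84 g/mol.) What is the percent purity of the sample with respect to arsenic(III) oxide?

66.74 %

n(I2) per titration = 0.04099 × 0.02817 = 1.155 × 10^-3 mol
From the 1:2 ratio, n(As2O3) in each aliquot = 1/2 × 1.155 × 10^-3 = 5.773 × 10^-4 mol
n(As2O3) in the whole flask = 5.773 × 10^-4 × 500.0/25.00 = 0.01155 mol
mass of As2O3 = 0.01155 × 197.84 = 2.284 g
% As2O3 = 2.284 / 3.423 × 100 = 66.74 %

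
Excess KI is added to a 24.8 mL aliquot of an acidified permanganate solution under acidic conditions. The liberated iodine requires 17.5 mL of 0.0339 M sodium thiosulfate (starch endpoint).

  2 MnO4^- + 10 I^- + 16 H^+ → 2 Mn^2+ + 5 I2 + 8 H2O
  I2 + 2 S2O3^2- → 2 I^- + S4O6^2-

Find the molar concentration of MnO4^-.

0.00478 M

n(S2O3^2-) = 0.0175 × 0.0339 = 5.93 × 10^-4 mol
n(I2) = n(S2O3^2-)/2 = 2.97 × 10^-4 mol
From the 2:5 ratio, n(MnO4^-) in the aliquot = 2/5 × 2.97 × 10^-4 = 1.19 × 10^-4 mol
[MnO4^-] = 1.19 × 10^-4 / 0.0248 = 0.00478 mol/L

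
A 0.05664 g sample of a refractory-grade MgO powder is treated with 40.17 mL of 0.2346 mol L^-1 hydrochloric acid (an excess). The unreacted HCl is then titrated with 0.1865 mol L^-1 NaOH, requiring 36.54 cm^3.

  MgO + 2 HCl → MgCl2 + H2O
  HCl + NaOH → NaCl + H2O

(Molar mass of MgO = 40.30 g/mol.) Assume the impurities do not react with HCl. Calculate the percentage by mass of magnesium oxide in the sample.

92.82 %

n(HCl) added = 0.04017 × 0.2346 = 9.424 × 10^-3 mol
n(NaOH) used in back-titration = 0.03654 × 0.1865 = 6.815 × 10^-3 mol
n(HCl) left over = 6.815 × 10^-3 mol (1:1 ratio)
n(HCl) consumed by analyte = 9.424 × 10^-3 − 6.815 × 10^-3 = 2.609 × 10^-3 mol
From the 1:2 ratio, n(MgO) = 1/2 × 2.609 × 10^-3 = 1.305 × 10^-3 mol
mass of MgO = 1.305 × 10^-3 × 40.30 = 0.05257 g
% MgO = 0.05257 / 0.05664 × 100 = 92.82 %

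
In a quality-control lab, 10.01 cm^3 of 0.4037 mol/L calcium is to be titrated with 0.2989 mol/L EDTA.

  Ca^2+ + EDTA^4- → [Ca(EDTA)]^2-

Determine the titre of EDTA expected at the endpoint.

13.52 mL

n(Ca2+) = 0.01001 L × 0.4037 mol/L = 4.041 × 10^-3 mol
n(EDTA) = 4.041 × 10^-3 mol (1:1 stoichiometry)
V(EDTA) = 4.041 × 10^-3 mol / 0.2989 mol/L = 0.01352 L = 13.52 mL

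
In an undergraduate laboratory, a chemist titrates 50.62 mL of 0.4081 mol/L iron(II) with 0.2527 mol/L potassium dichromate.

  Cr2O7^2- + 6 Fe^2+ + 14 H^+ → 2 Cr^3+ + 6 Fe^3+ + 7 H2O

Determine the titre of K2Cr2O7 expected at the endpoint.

n(Fe2+) = 0.05062 L × 0.4081 mol/L = 0.02066 mol
From the 1:6 stoichiometry, n(K2Cr2O7) = 1/6 × 0.02066 = 3.443 × 10^-3 mol
V(K2Cr2O7) = 3.443 × 10^-3 mol / 0.2527 mol/L = 0.01362 L = 13.62 mL

13.62 mL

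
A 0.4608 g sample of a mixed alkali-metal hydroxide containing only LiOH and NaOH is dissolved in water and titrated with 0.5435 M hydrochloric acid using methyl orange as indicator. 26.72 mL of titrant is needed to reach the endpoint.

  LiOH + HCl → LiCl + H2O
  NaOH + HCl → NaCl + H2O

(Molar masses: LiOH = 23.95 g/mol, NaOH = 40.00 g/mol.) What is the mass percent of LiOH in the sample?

38.89 %

n(HCl) = 0.02672 × 0.5435 = 0.01452 mol
Let x = n(LiOH), y = n(NaOH).
Titrant: 1x + 1y = 0.01452;  mass: 23.95x + 40.00y = 0.4608
Solving, x = 7.482 × 10^-3 mol, y = 7.040 × 10^-3 mol
mass of LiOH = 7.482 × 10^-3 × 23.95 = 0.1792 g
% LiOH = 0.1792 / 0.4608 × 100 = 38.89 %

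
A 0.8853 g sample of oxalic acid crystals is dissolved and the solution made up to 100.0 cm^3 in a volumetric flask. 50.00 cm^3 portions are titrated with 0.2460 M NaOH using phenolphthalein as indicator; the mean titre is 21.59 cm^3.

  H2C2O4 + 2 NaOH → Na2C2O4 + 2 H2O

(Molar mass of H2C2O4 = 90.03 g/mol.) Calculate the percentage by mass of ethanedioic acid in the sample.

n(NaOH) per titration = 0.02159 × 0.2460 = 5.311 × 10^-3 mol
From the 1:2 ratio, n(H2C2O4) in each aliquot = 1/2 × 5.311 × 10^-3 = 2.656 × 10^-3 mol
n(H2C2O4) in the whole flask = 2.656 × 10^-3 × 100.0/50.00 = 5.311 × 10^-3 mol
mass of H2C2O4 = 5.311 × 10^-3 × 90.03 = 0.4782 g
% H2C2O4 = 0.4782 / 0.8853 × 100 = 54.01 %

54.01 %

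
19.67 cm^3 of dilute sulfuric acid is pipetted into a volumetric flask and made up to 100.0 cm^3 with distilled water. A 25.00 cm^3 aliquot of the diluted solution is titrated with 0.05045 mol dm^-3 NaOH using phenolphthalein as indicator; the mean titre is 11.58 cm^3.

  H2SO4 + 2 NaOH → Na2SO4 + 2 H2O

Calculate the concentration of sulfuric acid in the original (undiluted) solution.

0.05940 mol/L

n(NaOH) = 0.01158 × 0.05045 = 5.842 × 10^-4 mol
From the 1:2 ratio, n(H2SO4) in the aliquot = 1/2 × 5.842 × 10^-4 = 2.921 × 10^-4 mol
[H2SO4]_dilute = 2.921 × 10^-4 / 0.02500 = 0.01168 mol/L
Dilution factor = 100.0 / 19.67 = 5.084
[H2SO4]_stock = 0.01168 × 5.084 = 0.05940 mol/L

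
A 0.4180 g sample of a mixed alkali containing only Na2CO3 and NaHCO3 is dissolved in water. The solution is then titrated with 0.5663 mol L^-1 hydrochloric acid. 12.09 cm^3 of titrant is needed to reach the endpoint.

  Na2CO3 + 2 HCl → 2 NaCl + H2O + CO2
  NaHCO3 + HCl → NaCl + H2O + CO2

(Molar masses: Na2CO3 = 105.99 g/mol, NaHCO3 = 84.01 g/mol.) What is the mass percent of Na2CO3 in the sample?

64.25 %

n(HCl) = 0.01209 × 0.5663 = 6.847 × 10^-3 mol
Let x = n(Na2CO3), y = n(NaHCO3).
Titrant: 2x + 1y = 6.847 × 10^-3;  mass: 105.99x + 84.01y = 0.4180
Solving, x = 2.534 × 10^-3 mol, y = 1.779 × 10^-3 mol
mass of Na2CO3 = 2.534 × 10^-3 × 105.99 = 0.2686 g
% Na2CO3 = 0.2686 / 0.4180 × 100 = 64.25 %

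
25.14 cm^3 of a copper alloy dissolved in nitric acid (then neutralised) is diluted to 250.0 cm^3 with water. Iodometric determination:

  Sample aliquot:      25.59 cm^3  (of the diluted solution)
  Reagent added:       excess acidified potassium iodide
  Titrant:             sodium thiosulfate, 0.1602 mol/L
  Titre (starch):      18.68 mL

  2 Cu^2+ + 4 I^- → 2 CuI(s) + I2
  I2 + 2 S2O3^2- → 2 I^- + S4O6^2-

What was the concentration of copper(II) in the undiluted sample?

n(S2O3^2-) = 0.01868 × 0.1602 = 2.993 × 10^-3 mol
n(I2) = n(S2O3^2-)/2 = 1.496 × 10^-3 mol
From the 2:1 ratio, n(Cu2+) in the aliquot = 2/1 × 1.496 × 10^-3 = 2.993 × 10^-3 mol
[Cu2+]_dilute = 2.993 × 10^-3 / 0.02559 = 0.1169 mol/L
[Cu2+]_original = 0.1169 × 250.0/25.14 = 1.163 mol/L

1.163 mol/L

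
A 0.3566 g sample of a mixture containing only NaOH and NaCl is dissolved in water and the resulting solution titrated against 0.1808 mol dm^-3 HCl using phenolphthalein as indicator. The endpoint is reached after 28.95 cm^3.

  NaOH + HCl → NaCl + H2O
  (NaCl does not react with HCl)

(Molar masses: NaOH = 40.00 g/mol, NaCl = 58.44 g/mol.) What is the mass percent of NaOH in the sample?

58.71 %

n(HCl) = 0.02895 × 0.1808 = 5.234 × 10^-3 mol
Let x = n(NaOH), y = n(NaCl).
Titrant: 1x = 5.234 × 10^-3;  mass: 40.00x + 58.44y = 0.3566
Solving, x = 5.234 × 10^-3 mol, y = 2.519 × 10^-3 mol
mass of NaOH = 5.234 × 10^-3 × 40.00 = 0.2094 g
% NaOH = 0.2094 / 0.3566 × 100 = 58.71 %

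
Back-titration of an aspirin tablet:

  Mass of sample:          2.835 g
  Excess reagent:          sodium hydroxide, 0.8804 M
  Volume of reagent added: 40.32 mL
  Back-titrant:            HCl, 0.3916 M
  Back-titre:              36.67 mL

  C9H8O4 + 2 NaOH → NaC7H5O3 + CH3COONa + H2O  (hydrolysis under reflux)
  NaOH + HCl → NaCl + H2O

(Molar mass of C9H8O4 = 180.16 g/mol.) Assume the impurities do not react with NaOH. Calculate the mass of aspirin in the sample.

1.904 g

n(NaOH) added = 0.04032 × 0.8804 = 0.03550 mol
n(HCl) used in back-titration = 0.03667 × 0.3916 = 0.01436 mol
n(NaOH) left over = 0.01436 mol (1:1 ratio)
n(NaOH) consumed by analyte = 0.03550 − 0.01436 = 0.02114 mol
From the 1:2 ratio, n(C9H8O4) = 1/2 × 0.02114 = 0.01057 mol
mass of C9H8O4 = 0.01057 × 180.16 = 1.904 g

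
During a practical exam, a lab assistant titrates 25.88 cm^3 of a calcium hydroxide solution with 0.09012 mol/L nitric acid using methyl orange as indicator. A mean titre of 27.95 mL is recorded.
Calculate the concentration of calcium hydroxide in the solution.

Ca(OH)2 + 2 HNO3 → Ca(NO3)2 + 2 H2O
n(HNO3) = 0.02795 L × 0.09012 mol/L = 2.519 × 10^-3 mol
From the 1:2 mole ratio, n(Ca(OH)2) = 1/2 × 2.519 × 10^-3 = 1.259 × 10^-3 mol
[Ca(OH)2] = 1.259 × 10^-3 mol / 0.02588 L = 0.04866 mol/L

0.04866 mol/L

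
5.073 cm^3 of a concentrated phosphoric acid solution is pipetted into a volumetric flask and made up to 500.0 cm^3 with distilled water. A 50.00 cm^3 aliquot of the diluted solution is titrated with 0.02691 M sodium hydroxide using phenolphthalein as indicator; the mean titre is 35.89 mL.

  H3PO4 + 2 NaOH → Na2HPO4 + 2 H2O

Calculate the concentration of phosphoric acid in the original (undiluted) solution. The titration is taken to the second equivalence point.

0.9519 M

n(NaOH) = 0.03589 × 0.02691 = 9.658 × 10^-4 mol
From the 1:2 ratio, n(H3PO4) in the aliquot = 1/2 × 9.658 × 10^-4 = 4.829 × 10^-4 mol
[H3PO4]_dilute = 4.829 × 10^-4 / 0.05000 = 0.009658 mol/L
Dilution factor = 500.0 / 5.073 = 98.56
[H3PO4]_stock = 0.009658 × 98.56 = 0.9519 mol/L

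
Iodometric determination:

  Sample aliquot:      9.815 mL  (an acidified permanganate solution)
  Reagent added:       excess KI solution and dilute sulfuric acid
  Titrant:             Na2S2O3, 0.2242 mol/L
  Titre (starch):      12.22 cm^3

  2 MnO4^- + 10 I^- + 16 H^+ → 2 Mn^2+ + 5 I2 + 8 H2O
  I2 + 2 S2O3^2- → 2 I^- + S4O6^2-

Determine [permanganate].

n(S2O3^2-) = 0.01222 × 0.2242 = 2.740 × 10^-3 mol
n(I2) = n(S2O3^2-)/2 = 1.370 × 10^-3 mol
From the 2:5 ratio, n(MnO4^-) in the aliquot = 2/5 × 1.370 × 10^-3 = 5.479 × 10^-4 mol
[MnO4^-] = 5.479 × 10^-4 / 0.009815 = 0.05583 mol/L

0.05583 mol/L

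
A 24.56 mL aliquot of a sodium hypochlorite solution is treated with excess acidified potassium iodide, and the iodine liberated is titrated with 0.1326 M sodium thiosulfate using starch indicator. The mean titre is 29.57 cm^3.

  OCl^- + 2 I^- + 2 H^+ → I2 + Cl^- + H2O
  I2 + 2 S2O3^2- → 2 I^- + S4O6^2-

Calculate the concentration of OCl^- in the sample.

0.07982 M

n(S2O3^2-) = 0.02957 × 0.1326 = 3.921 × 10^-3 mol
n(I2) = n(S2O3^2-)/2 = 1.960 × 10^-3 mol
n(OCl^-) in the aliquot = 1.960 × 10^-3 mol (1:1 ratio)
[OCl^-] = 1.960 × 10^-3 / 0.02456 = 0.07982 mol/L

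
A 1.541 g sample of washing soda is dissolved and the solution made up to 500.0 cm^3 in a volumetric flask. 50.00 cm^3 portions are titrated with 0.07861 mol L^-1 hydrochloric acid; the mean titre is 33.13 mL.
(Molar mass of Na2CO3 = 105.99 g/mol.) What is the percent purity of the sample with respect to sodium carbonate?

Na2CO3 + 2 HCl → 2 NaCl + H2O + CO2
n(HCl) per titration = 0.03313 × 0.07861 = 2.604 × 10^-3 mol
From the 1:2 ratio, n(Na2CO3) in each aliquot = 1/2 × 2.604 × 10^-3 = 1.302 × 10^-3 mol
n(Na2CO3) in the whole flask = 1.302 × 10^-3 × 500.0/50.00 = 0.01302 mol
mass of Na2CO3 = 0.01302 × 105.99 = 1.380 g
% Na2CO3 = 1.380 / 1.541 × 100 = 89.56 %

89.56 %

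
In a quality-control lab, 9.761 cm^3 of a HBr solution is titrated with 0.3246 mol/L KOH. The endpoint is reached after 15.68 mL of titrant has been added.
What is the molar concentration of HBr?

0.5214 mol/L

HBr + KOH → KBr + H2O
n(KOH) = 0.01568 L × 0.3246 mol/L = 5.090 × 10^-3 mol
n(HBr) = 5.090 × 10^-3 mol (1:1 mole ratio)
[HBr] = 5.090 × 10^-3 mol / 0.009761 L = 0.5214 mol/L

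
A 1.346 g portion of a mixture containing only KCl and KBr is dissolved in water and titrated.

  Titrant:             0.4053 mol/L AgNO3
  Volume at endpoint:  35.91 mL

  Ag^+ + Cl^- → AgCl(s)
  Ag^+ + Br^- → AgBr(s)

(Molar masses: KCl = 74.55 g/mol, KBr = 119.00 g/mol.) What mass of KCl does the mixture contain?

0.6473 g

n(AgNO3) = 0.03591 × 0.4053 = 0.01455 mol
Let x = n(KCl), y = n(KBr).
Titrant: 1x + 1y = 0.01455;  mass: 74.55x + 119.00y = 1.346
Solving, x = 8.683 × 10^-3 mol, y = 5.871 × 10^-3 mol
mass of KCl = 8.683 × 10^-3 × 74.55 = 0.6473 g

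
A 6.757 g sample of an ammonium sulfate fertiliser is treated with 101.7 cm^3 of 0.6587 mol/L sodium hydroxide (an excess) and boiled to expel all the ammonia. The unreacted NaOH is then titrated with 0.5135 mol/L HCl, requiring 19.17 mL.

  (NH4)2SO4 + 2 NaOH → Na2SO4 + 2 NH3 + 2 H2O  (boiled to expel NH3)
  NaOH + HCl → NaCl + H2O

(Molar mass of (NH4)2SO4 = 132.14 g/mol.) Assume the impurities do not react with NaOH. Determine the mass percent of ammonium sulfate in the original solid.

55.88 %

n(NaOH) added = 0.1017 × 0.6587 = 0.06699 mol
n(HCl) used in back-titration = 0.01917 × 0.5135 = 9.844 × 10^-3 mol
n(NaOH) left over = 9.844 × 10^-3 mol (1:1 ratio)
n(NaOH) consumed by analyte = 0.06699 − 9.844 × 10^-3 = 0.05715 mol
From the 1:2 ratio, n((NH4)2SO4) = 1/2 × 0.05715 = 0.02857 mol
mass of (NH4)2SO4 = 0.02857 × 132.14 = 3.776 g
% (NH4)2SO4 = 3.776 / 6.757 × 100 = 55.88 %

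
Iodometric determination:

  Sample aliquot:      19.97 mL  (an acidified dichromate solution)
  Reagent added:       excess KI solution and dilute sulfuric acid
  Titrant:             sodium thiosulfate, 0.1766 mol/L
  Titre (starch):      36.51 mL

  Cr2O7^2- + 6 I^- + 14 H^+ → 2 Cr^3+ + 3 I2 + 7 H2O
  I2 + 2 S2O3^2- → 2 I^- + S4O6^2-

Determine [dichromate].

0.05381 mol/L

n(S2O3^2-) = 0.03651 × 0.1766 = 6.448 × 10^-3 mol
n(I2) = n(S2O3^2-)/2 = 3.224 × 10^-3 mol
From the 1:3 ratio, n(Cr2O7^2-) in the aliquot = 1/3 × 3.224 × 10^-3 = 1.075 × 10^-3 mol
[Cr2O7^2-] = 1.075 × 10^-3 / 0.01997 = 0.05381 mol/L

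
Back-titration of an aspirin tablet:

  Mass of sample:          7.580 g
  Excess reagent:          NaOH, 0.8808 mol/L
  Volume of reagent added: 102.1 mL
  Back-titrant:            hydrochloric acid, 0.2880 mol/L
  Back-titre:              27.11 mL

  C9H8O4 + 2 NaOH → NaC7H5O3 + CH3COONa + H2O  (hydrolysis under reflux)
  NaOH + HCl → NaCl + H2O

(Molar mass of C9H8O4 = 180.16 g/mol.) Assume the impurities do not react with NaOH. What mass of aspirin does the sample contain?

n(NaOH) added = 0.1021 × 0.8808 = 0.08993 mol
n(HCl) used in back-titration = 0.02711 × 0.2880 = 7.808 × 10^-3 mol
n(NaOH) left over = 7.808 × 10^-3 mol (1:1 ratio)
n(NaOH) consumed by analyte = 0.08993 − 7.808 × 10^-3 = 0.08212 mol
From the 1:2 ratio, n(C9H8O4) = 1/2 × 0.08212 = 0.04106 mol
mass of C9H8O4 = 0.04106 × 180.16 = 7.398 g

7.398 g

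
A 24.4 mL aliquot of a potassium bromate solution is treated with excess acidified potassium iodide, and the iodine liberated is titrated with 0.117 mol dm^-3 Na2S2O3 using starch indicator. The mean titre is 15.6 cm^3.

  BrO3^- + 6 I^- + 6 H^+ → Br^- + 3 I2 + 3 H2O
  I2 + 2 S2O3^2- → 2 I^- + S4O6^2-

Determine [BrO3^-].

n(S2O3^2-) = 0.0156 × 0.117 = 1.83 × 10^-3 mol
n(I2) = n(S2O3^2-)/2 = 9.13 × 10^-4 mol
From the 1:3 ratio, n(BrO3^-) in the aliquot = 1/3 × 9.13 × 10^-4 = 3.04 × 10^-4 mol
[BrO3^-] = 3.04 × 10^-4 / 0.0244 = 0.0125 mol/L

0.0125 mol/L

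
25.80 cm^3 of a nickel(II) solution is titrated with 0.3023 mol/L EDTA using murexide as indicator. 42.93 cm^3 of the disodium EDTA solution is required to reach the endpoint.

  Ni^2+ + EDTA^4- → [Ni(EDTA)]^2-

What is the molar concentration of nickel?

0.5030 mol/L

n(EDTA) = 0.04293 L × 0.3023 mol/L = 0.01298 mol
n(Ni2+) = 0.01298 mol (1:1 mole ratio)
[Ni2+] = 0.01298 mol / 0.02580 L = 0.5030 mol/L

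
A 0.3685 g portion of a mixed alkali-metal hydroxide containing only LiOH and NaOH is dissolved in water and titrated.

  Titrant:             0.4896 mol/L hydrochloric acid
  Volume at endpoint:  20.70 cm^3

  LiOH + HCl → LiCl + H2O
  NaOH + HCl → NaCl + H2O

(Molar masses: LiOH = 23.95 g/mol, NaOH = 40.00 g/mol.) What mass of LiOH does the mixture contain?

n(HCl) = 0.02070 × 0.4896 = 0.01013 mol
Let x = n(LiOH), y = n(NaOH).
Titrant: 1x + 1y = 0.01013;  mass: 23.95x + 40.00y = 0.3685
Solving, x = 2.298 × 10^-3 mol, y = 7.836 × 10^-3 mol
mass of LiOH = 2.298 × 10^-3 × 23.95 = 0.05505 g

0.05505 g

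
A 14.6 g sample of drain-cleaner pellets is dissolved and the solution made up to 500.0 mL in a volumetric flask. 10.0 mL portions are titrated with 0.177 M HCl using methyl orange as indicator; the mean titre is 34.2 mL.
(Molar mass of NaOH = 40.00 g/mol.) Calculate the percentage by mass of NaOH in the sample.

NaOH + HCl → NaCl + H2O
n(HCl) per titration = 0.0342 × 0.177 = 6.05 × 10^-3 mol
n(NaOH) in each aliquot = 6.05 × 10^-3 mol (1:1 ratio)
n(NaOH) in the whole flask = 6.05 × 10^-3 × 500.0/10.0 = 0.303 mol
mass of NaOH = 0.303 × 40.00 = 12.1 g
% NaOH = 12.1 / 14.6 × 100 = 82.9 %

82.9 %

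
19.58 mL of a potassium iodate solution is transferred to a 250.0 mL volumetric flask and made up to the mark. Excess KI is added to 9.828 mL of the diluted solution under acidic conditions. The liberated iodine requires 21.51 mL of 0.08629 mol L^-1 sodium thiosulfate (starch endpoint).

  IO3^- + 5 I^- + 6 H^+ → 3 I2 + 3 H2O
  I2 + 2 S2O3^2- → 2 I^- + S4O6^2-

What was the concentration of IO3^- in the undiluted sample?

0.4019 mol/L

n(S2O3^2-) = 0.02151 × 0.08629 = 1.856 × 10^-3 mol
n(I2) = n(S2O3^2-)/2 = 9.280 × 10^-4 mol
From the 1:3 ratio, n(IO3^-) in the aliquot = 1/3 × 9.280 × 10^-4 = 3.093 × 10^-4 mol
[IO3^-]_dilute = 3.093 × 10^-4 / 0.009828 = 0.03148 mol/L
[IO3^-]_original = 0.03148 × 250.0/19.58 = 0.4019 mol/L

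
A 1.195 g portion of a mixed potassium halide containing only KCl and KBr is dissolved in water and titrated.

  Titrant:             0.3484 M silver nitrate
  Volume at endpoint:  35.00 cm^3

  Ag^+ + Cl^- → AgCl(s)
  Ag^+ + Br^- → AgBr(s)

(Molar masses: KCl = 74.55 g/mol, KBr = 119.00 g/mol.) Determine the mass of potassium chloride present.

n(AgNO3) = 0.03500 × 0.3484 = 0.01219 mol
Let x = n(KCl), y = n(KBr).
Titrant: 1x + 1y = 0.01219;  mass: 74.55x + 119.00y = 1.195
Solving, x = 5.761 × 10^-3 mol, y = 6.433 × 10^-3 mol
mass of KCl = 5.761 × 10^-3 × 74.55 = 0.4295 g

0.4295 g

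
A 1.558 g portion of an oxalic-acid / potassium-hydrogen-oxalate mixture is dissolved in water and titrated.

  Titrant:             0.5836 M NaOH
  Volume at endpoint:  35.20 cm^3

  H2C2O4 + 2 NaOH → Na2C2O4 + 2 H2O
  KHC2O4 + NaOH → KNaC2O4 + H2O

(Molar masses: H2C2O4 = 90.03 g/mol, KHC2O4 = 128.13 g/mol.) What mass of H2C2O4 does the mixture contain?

0.5818 g

n(NaOH) = 0.03520 × 0.5836 = 0.02054 mol
Let x = n(H2C2O4), y = n(KHC2O4).
Titrant: 2x + 1y = 0.02054;  mass: 90.03x + 128.13y = 1.558
Solving, x = 6.462 × 10^-3 mol, y = 7.619 × 10^-3 mol
mass of H2C2O4 = 6.462 × 10^-3 × 90.03 = 0.5818 g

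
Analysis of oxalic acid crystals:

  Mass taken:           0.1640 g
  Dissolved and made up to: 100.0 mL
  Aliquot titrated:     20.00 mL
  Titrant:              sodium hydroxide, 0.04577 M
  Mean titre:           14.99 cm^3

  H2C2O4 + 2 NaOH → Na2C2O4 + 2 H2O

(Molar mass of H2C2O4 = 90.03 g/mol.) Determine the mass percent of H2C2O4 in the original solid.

94.16 %

n(NaOH) per titration = 0.01499 × 0.04577 = 6.861 × 10^-4 mol
From the 1:2 ratio, n(H2C2O4) in each aliquot = 1/2 × 6.861 × 10^-4 = 3.430 × 10^-4 mol
n(H2C2O4) in the whole flask = 3.430 × 10^-4 × 100.0/20.00 = 1.715 × 10^-3 mol
mass of H2C2O4 = 1.715 × 10^-3 × 90.03 = 0.1544 g
% H2C2O4 = 0.1544 / 0.1640 × 100 = 94.16 %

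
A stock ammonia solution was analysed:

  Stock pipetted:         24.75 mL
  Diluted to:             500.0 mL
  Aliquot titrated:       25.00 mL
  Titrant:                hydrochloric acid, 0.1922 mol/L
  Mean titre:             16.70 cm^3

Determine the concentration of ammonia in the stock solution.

2.594 mol/L

NH3 + HCl → NH4Cl
n(HCl) = 0.01670 × 0.1922 = 3.210 × 10^-3 mol
n(NH3) in the aliquot = 3.210 × 10^-3 mol (1:1 ratio)
[NH3]_dilute = 3.210 × 10^-3 / 0.02500 = 0.1284 mol/L
Dilution factor = 500.0 / 24.75 = 20.20
[NH3]_stock = 0.1284 × 20.20 = 2.594 mol/L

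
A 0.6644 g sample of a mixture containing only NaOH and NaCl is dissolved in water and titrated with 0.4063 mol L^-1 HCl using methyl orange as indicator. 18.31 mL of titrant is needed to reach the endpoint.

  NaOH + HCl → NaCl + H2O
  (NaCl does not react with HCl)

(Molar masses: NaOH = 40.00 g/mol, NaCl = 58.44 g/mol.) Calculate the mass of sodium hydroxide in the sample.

n(HCl) = 0.01831 × 0.4063 = 7.439 × 10^-3 mol
Let x = n(NaOH), y = n(NaCl).
Titrant: 1x = 7.439 × 10^-3;  mass: 40.00x + 58.44y = 0.6644
Solving, x = 7.439 × 10^-3 mol, y = 6.277 × 10^-3 mol
mass of NaOH = 7.439 × 10^-3 × 40.00 = 0.2976 g

0.2976 g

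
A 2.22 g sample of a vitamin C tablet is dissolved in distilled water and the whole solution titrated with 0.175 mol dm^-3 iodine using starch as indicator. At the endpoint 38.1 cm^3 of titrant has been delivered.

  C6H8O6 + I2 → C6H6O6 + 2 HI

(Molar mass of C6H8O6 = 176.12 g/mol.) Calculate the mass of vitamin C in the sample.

1.17 g

n(I2) = 0.0381 L × 0.175 mol/L = 6.67 × 10^-3 mol
n(C6H8O6) = 6.67 × 10^-3 mol (1:1 ratio)
mass of C6H8O6 = 6.67 × 10^-3 × 176.12 g/mol = 1.17 g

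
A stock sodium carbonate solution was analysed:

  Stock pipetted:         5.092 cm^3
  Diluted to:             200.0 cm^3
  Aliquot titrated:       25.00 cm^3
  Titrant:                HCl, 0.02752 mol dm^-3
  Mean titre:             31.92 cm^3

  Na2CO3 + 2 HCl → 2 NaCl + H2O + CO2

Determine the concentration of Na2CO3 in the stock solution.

n(HCl) = 0.03192 × 0.02752 = 8.784 × 10^-4 mol
From the 1:2 ratio, n(Na2CO3) in the aliquot = 1/2 × 8.784 × 10^-4 = 4.392 × 10^-4 mol
[Na2CO3]_dilute = 4.392 × 10^-4 / 0.02500 = 0.01757 mol/L
Dilution factor = 200.0 / 5.092 = 39.28
[Na2CO3]_stock = 0.01757 × 39.28 = 0.6901 mol/L

0.6901 mol/L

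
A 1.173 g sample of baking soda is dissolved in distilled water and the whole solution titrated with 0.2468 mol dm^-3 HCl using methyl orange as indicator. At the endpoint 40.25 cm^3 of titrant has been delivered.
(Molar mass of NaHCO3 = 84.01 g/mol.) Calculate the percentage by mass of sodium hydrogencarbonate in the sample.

71.14 %

NaHCO3 + HCl → NaCl + H2O + CO2
n(HCl) = 0.04025 L × 0.2468 mol/L = 9.934 × 10^-3 mol
n(NaHCO3) = 9.934 × 10^-3 mol (1:1 ratio)
mass of NaHCO3 = 9.934 × 10^-3 × 84.01 g/mol = 0.8345 g
% NaHCO3 = 0.8345 / 1.173 × 100 = 71.14 %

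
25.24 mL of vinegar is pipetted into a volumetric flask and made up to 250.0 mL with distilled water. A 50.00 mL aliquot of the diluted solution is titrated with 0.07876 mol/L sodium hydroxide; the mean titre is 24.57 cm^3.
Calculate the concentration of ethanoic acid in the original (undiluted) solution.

CH3COOH + NaOH → CH3COONa + H2O
n(NaOH) = 0.02457 × 0.07876 = 1.935 × 10^-3 mol
n(CH3COOH) in the aliquot = 1.935 × 10^-3 mol (1:1 ratio)
[CH3COOH]_dilute = 1.935 × 10^-3 / 0.05000 = 0.03870 mol/L
Dilution factor = 250.0 / 25.24 = 9.905
[CH3COOH]_stock = 0.03870 × 9.905 = 0.3833 mol/L

0.3833 mol/L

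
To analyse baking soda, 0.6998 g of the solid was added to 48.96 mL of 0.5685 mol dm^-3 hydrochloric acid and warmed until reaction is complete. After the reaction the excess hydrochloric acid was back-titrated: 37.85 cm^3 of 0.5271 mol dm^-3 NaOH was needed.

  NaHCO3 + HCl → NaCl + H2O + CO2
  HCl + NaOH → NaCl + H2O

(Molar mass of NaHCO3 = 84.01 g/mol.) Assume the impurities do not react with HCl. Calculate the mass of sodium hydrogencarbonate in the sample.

n(HCl) added = 0.04896 × 0.5685 = 0.02783 mol
n(NaOH) used in back-titration = 0.03785 × 0.5271 = 0.01995 mol
n(HCl) left over = 0.01995 mol (1:1 ratio)
n(HCl) consumed by analyte = 0.02783 − 0.01995 = 7.883 × 10^-3 mol
n(NaHCO3) = 7.883 × 10^-3 mol (1:1 ratio)
mass of NaHCO3 = 7.883 × 10^-3 × 84.01 = 0.6623 g

0.6623 g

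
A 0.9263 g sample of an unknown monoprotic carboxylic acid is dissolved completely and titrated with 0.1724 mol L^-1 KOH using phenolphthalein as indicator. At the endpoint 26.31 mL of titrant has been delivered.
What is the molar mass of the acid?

204.2 g/mol

n(KOH) = 0.02631 L × 0.1724 mol/L = 4.536 × 10^-3 mol
n(HA) = 4.536 × 10^-3 mol (1:1 ratio)
M = m / n = 0.9263 g / 4.536 × 10^-3 mol = 204.2 g/mol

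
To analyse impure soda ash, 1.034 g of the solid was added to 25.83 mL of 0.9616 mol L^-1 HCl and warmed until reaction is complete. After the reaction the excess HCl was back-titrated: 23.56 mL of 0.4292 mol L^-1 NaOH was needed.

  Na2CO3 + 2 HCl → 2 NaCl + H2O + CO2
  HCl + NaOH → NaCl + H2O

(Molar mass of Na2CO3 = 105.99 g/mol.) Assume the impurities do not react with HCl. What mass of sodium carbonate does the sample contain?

n(HCl) added = 0.02583 × 0.9616 = 0.02484 mol
n(NaOH) used in back-titration = 0.02356 × 0.4292 = 0.01011 mol
n(HCl) left over = 0.01011 mol (1:1 ratio)
n(HCl) consumed by analyte = 0.02484 − 0.01011 = 0.01473 mol
From the 1:2 ratio, n(Na2CO3) = 1/2 × 0.01473 = 7.363 × 10^-3 mol
mass of Na2CO3 = 7.363 × 10^-3 × 105.99 = 0.7804 g

0.7804 g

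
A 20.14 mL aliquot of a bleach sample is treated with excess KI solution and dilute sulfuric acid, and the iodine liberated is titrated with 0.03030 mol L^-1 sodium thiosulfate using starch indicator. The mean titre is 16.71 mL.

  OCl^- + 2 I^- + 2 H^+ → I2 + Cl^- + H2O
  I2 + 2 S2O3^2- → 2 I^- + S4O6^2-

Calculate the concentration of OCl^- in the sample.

0.01257 mol/L

n(S2O3^2-) = 0.01671 × 0.03030 = 5.063 × 10^-4 mol
n(I2) = n(S2O3^2-)/2 = 2.532 × 10^-4 mol
n(OCl^-) in the aliquot = 2.532 × 10^-4 mol (1:1 ratio)
[OCl^-] = 2.532 × 10^-4 / 0.02014 = 0.01257 mol/L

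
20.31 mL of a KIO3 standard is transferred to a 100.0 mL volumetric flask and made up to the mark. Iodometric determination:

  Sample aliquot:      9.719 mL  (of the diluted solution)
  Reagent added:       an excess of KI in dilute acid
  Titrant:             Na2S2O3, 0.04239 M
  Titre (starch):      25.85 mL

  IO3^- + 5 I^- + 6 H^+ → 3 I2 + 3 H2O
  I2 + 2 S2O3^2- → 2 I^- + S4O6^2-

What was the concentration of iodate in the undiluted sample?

n(S2O3^2-) = 0.02585 × 0.04239 = 1.096 × 10^-3 mol
n(I2) = n(S2O3^2-)/2 = 5.479 × 10^-4 mol
From the 1:3 ratio, n(IO3^-) in the aliquot = 1/3 × 5.479 × 10^-4 = 1.826 × 10^-4 mol
[IO3^-]_dilute = 1.826 × 10^-4 / 0.009719 = 0.01879 mol/L
[IO3^-]_original = 0.01879 × 100.0/20.31 = 0.09252 mol/L

0.09252 M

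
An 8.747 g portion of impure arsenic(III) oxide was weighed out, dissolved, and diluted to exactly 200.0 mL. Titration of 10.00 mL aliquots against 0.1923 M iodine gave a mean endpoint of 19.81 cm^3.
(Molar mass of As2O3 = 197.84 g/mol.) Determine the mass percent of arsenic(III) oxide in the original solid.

As2O3 + 2 I2 + 2 H2O → As2O5 + 4 HI
n(I2) per titration = 0.01981 × 0.1923 = 3.809 × 10^-3 mol
From the 1:2 ratio, n(As2O3) in each aliquot = 1/2 × 3.809 × 10^-3 = 1.905 × 10^-3 mol
n(As2O3) in the whole flask = 1.905 × 10^-3 × 200.0/10.00 = 0.03809 mol
mass of As2O3 = 0.03809 × 197.84 = 7.537 g
% As2O3 = 7.537 / 8.747 × 100 = 86.16 %

86.16 %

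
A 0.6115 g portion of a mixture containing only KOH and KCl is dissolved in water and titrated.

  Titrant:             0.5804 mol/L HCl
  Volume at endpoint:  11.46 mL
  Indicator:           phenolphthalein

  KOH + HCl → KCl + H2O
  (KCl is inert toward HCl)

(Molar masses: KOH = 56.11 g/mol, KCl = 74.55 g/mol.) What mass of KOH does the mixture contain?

n(HCl) = 0.01146 × 0.5804 = 6.651 × 10^-3 mol
Let x = n(KOH), y = n(KCl).
Titrant: 1x = 6.651 × 10^-3;  mass: 56.11x + 74.55y = 0.6115
Solving, x = 6.651 × 10^-3 mol, y = 3.196 × 10^-3 mol
mass of KOH = 6.651 × 10^-3 × 56.11 = 0.3732 g

0.3732 g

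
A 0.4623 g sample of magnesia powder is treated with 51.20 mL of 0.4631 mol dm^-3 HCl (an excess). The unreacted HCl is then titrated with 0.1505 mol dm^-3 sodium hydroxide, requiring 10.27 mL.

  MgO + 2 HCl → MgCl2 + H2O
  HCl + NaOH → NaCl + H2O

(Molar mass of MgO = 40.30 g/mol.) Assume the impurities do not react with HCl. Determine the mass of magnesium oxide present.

0.4466 g

n(HCl) added = 0.05120 × 0.4631 = 0.02371 mol
n(NaOH) used in back-titration = 0.01027 × 0.1505 = 1.546 × 10^-3 mol
n(HCl) left over = 1.546 × 10^-3 mol (1:1 ratio)
n(HCl) consumed by analyte = 0.02371 − 1.546 × 10^-3 = 0.02217 mol
From the 1:2 ratio, n(MgO) = 1/2 × 0.02217 = 0.01108 mol
mass of MgO = 0.01108 × 40.30 = 0.4466 g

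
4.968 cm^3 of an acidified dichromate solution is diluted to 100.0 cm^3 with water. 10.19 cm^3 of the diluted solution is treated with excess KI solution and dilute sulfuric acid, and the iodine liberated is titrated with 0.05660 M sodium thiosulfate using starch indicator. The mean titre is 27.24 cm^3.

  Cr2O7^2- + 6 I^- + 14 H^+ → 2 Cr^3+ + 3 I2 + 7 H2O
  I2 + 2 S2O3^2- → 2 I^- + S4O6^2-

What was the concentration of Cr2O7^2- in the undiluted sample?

n(S2O3^2-) = 0.02724 × 0.05660 = 1.542 × 10^-3 mol
n(I2) = n(S2O3^2-)/2 = 7.709 × 10^-4 mol
From the 1:3 ratio, n(Cr2O7^2-) in the aliquot = 1/3 × 7.709 × 10^-4 = 2.570 × 10^-4 mol
[Cr2O7^2-]_dilute = 2.570 × 10^-4 / 0.01019 = 0.02522 mol/L
[Cr2O7^2-]_original = 0.02522 × 100.0/4.968 = 0.5076 mol/L

0.5076 M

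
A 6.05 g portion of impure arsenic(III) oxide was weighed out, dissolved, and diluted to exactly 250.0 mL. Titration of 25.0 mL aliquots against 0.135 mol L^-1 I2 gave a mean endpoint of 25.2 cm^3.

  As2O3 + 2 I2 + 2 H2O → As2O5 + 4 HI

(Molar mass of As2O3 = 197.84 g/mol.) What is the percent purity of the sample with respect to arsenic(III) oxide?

55.6 %

n(I2) per titration = 0.0252 × 0.135 = 3.40 × 10^-3 mol
From the 1:2 ratio, n(As2O3) in each aliquot = 1/2 × 3.40 × 10^-3 = 1.70 × 10^-3 mol
n(As2O3) in the whole flask = 1.70 × 10^-3 × 250.0/25.0 = 0.0170 mol
mass of As2O3 = 0.0170 × 197.84 = 3.37 g
% As2O3 = 3.37 / 6.05 × 100 = 55.6 %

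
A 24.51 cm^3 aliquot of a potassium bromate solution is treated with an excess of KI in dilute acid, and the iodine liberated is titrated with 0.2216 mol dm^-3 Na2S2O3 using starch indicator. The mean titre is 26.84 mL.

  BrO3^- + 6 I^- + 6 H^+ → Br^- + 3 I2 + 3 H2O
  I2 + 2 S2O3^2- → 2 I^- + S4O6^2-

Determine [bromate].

n(S2O3^2-) = 0.02684 × 0.2216 = 5.948 × 10^-3 mol
n(I2) = n(S2O3^2-)/2 = 2.974 × 10^-3 mol
From the 1:3 ratio, n(BrO3^-) in the aliquot = 1/3 × 2.974 × 10^-3 = 9.913 × 10^-4 mol
[BrO3^-] = 9.913 × 10^-4 / 0.02451 = 0.04044 mol/L

0.04044 mol/L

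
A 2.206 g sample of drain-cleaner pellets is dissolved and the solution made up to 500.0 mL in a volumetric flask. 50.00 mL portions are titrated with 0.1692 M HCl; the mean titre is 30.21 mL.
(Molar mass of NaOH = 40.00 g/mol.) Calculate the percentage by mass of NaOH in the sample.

92.68 %

NaOH + HCl → NaCl + H2O
n(HCl) per titration = 0.03021 × 0.1692 = 5.112 × 10^-3 mol
n(NaOH) in each aliquot = 5.112 × 10^-3 mol (1:1 ratio)
n(NaOH) in the whole flask = 5.112 × 10^-3 × 500.0/50.00 = 0.05112 mol
mass of NaOH = 0.05112 × 40.00 = 2.045 g
% NaOH = 2.045 / 2.206 × 100 = 92.68 %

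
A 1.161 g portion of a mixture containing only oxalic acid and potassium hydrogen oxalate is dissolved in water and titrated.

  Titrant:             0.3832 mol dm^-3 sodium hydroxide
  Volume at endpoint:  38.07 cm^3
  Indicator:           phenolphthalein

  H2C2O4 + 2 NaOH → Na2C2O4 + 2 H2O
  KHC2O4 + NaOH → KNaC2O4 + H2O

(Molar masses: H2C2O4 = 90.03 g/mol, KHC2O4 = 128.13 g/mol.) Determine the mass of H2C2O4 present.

n(NaOH) = 0.03807 × 0.3832 = 0.01459 mol
Let x = n(H2C2O4), y = n(KHC2O4).
Titrant: 2x + 1y = 0.01459;  mass: 90.03x + 128.13y = 1.161
Solving, x = 4.260 × 10^-3 mol, y = 6.068 × 10^-3 mol
mass of H2C2O4 = 4.260 × 10^-3 × 90.03 = 0.3836 g

0.3836 g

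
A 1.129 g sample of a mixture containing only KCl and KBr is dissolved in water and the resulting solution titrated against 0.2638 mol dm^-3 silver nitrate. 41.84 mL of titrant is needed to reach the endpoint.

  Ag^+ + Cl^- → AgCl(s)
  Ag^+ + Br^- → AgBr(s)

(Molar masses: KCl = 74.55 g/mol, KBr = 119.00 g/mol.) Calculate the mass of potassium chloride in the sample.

0.3094 g

n(AgNO3) = 0.04184 × 0.2638 = 0.01104 mol
Let x = n(KCl), y = n(KBr).
Titrant: 1x + 1y = 0.01104;  mass: 74.55x + 119.00y = 1.129
Solving, x = 4.150 × 10^-3 mol, y = 6.888 × 10^-3 mol
mass of KCl = 4.150 × 10^-3 × 74.55 = 0.3094 g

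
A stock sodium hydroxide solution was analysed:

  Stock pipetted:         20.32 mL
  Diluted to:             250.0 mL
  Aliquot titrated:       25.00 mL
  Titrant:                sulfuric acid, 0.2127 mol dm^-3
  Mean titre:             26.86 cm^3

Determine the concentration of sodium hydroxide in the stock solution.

5.623 mol/L

2 NaOH + H2SO4 → Na2SO4 + 2 H2O
n(H2SO4) = 0.02686 × 0.2127 = 5.713 × 10^-3 mol
From the 2:1 ratio, n(NaOH) in the aliquot = 2/1 × 5.713 × 10^-3 = 0.01143 mol
[NaOH]_dilute = 0.01143 / 0.02500 = 0.4570 mol/L
Dilution factor = 250.0 / 20.32 = 12.30
[NaOH]_stock = 0.4570 × 12.30 = 5.623 mol/L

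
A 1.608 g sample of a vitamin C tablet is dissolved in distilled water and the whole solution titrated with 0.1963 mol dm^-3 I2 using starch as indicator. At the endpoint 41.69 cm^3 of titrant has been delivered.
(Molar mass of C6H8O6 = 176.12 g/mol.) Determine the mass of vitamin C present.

1.441 g

C6H8O6 + I2 → C6H6O6 + 2 HI
n(I2) = 0.04169 L × 0.1963 mol/L = 8.184 × 10^-3 mol
n(C6H8O6) = 8.184 × 10^-3 mol (1:1 ratio)
mass of C6H8O6 = 8.184 × 10^-3 × 176.12 g/mol = 1.441 g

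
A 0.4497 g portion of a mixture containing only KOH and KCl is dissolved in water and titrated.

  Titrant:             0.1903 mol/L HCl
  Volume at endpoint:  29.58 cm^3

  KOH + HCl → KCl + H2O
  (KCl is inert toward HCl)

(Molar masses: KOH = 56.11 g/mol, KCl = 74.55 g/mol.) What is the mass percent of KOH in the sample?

n(HCl) = 0.02958 × 0.1903 = 5.629 × 10^-3 mol
Let x = n(KOH), y = n(KCl).
Titrant: 1x = 5.629 × 10^-3;  mass: 56.11x + 74.55y = 0.4497
Solving, x = 5.629 × 10^-3 mol, y = 1.795 × 10^-3 mol
mass of KOH = 5.629 × 10^-3 × 56.11 = 0.3158 g
% KOH = 0.3158 / 0.4497 × 100 = 70.24 %

70.24 %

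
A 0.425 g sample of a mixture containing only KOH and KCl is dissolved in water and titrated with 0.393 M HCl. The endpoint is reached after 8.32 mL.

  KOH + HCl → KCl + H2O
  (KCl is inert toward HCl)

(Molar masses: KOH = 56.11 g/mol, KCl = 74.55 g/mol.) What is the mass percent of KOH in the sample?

43.2 %

n(HCl) = 0.00832 × 0.393 = 3.27 × 10^-3 mol
Let x = n(KOH), y = n(KCl).
Titrant: 1x = 3.27 × 10^-3;  mass: 56.11x + 74.55y = 0.425
Solving, x = 3.27 × 10^-3 mol, y = 3.24 × 10^-3 mol
mass of KOH = 3.27 × 10^-3 × 56.11 = 0.183 g
% KOH = 0.183 / 0.425 × 100 = 43.2 %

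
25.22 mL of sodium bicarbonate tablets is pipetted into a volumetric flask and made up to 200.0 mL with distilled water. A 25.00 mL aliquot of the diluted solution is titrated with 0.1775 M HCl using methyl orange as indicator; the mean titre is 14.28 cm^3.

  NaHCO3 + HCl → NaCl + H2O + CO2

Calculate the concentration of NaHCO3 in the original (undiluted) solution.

0.8040 M

n(HCl) = 0.01428 × 0.1775 = 2.535 × 10^-3 mol
n(NaHCO3) in the aliquot = 2.535 × 10^-3 mol (1:1 ratio)
[NaHCO3]_dilute = 2.535 × 10^-3 / 0.02500 = 0.1014 mol/L
Dilution factor = 200.0 / 25.22 = 7.930
[NaHCO3]_stock = 0.1014 × 7.930 = 0.8040 mol/L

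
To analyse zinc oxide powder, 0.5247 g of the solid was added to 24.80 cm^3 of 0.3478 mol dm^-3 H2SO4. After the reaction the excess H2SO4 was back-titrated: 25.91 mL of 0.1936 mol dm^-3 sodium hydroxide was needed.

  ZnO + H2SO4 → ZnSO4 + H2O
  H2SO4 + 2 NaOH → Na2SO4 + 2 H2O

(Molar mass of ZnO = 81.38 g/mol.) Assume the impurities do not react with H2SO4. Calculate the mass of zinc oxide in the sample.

n(H2SO4) added = 0.02480 × 0.3478 = 8.625 × 10^-3 mol
n(NaOH) used in back-titration = 0.02591 × 0.1936 = 5.016 × 10^-3 mol
From the 1:2 ratio, n(H2SO4) left over = 1/2 × 5.016 × 10^-3 = 2.508 × 10^-3 mol
n(H2SO4) consumed by analyte = 8.625 × 10^-3 − 2.508 × 10^-3 = 6.117 × 10^-3 mol
n(ZnO) = 6.117 × 10^-3 mol (1:1 ratio)
mass of ZnO = 6.117 × 10^-3 × 81.38 = 0.4978 g

0.4978 g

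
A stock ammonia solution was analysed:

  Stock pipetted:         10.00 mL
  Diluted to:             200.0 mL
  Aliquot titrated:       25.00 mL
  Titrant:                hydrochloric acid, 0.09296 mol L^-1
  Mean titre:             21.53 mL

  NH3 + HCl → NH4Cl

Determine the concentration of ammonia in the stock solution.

1.601 mol/L

n(HCl) = 0.02153 × 0.09296 = 2.001 × 10^-3 mol
n(NH3) in the aliquot = 2.001 × 10^-3 mol (1:1 ratio)
[NH3]_dilute = 2.001 × 10^-3 / 0.02500 = 0.08006 mol/L
Dilution factor = 200.0 / 10.00 = 20.00
[NH3]_stock = 0.08006 × 20.00 = 1.601 mol/L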